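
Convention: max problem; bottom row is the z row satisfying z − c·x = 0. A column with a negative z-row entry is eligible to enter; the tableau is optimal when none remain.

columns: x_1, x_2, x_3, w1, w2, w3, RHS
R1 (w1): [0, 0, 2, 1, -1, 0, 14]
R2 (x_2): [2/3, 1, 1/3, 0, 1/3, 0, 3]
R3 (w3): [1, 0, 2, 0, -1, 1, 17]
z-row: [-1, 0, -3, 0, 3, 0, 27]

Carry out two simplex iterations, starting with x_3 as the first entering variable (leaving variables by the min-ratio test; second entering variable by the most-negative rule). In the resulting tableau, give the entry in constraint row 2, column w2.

Ratio test on column x_3 — row 1: 14/2 = 7; row 2: 3/(1/3) = 9; row 3: 17/2 = 17/2. Minimum is 7 at row 1 (w1 leaves); pivot element 2.
Divide row 1 by 2; eliminate column x_3 from the other rows.
Second iteration: most negative z-row entry is -1 in column x_1, so x_1 enters.
Ratio test on column x_1 — row 1: entry 0 ≤ 0; row 2: (2/3)/(2/3) = 1; row 3: 3/1 = 3. Minimum is 1 at row 2 (x_2 leaves); pivot element 2/3.
Divide row 2 by 2/3; eliminate column x_1 from the other rows.
After both pivots, the entry at constraint row 2, column w2 is 3/4.

3/4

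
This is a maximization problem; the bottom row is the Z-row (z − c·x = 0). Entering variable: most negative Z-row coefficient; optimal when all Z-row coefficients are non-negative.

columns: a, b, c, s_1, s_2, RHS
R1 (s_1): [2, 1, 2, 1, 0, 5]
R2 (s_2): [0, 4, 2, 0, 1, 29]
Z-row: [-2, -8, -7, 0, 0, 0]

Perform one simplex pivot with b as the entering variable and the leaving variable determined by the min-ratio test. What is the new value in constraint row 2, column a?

Ratio test on column b — row 1: 5/1 = 5; row 2: 29/4 = 29/4. Minimum is 5 at row 1 (s_1 leaves); pivot element 1.
Divide row 1 by 1; eliminate column b from the other rows.
Row 2 update in column a: 0 − 4·2 = -8.

-8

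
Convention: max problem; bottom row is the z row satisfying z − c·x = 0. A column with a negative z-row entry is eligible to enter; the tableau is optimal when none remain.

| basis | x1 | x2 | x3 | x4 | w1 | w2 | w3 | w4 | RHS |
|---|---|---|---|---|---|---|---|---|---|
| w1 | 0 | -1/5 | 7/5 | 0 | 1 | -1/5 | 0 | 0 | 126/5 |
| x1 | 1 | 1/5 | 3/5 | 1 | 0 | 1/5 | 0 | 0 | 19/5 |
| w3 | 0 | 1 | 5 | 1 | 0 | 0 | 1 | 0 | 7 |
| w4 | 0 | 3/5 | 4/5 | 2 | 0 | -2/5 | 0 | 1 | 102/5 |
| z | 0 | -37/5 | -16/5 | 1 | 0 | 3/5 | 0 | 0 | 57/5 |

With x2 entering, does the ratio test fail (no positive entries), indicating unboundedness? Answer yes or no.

no

Column x2 has positive entries in row(s) 2, 3, 4, so the ratio test bounds it — not unbounded.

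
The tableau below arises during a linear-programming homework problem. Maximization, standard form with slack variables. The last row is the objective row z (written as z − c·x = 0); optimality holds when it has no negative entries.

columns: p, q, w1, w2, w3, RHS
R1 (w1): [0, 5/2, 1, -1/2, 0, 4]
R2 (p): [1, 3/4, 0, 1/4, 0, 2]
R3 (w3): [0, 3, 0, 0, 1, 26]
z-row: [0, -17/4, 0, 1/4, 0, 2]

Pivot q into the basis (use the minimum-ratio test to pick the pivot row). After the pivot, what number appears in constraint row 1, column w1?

2/5

Ratio test on column q — row 1: 4/(5/2) = 8/5; row 2: 2/(3/4) = 8/3; row 3: 26/3 = 26/3. Minimum is 8/5 at row 1 (w1 leaves); pivot element 5/2.
Divide row 1 by 5/2; eliminate column q from the other rows.
In the new row 1, the w1 entry is the old entry divided by the pivot: 1/(5/2) = 2/5.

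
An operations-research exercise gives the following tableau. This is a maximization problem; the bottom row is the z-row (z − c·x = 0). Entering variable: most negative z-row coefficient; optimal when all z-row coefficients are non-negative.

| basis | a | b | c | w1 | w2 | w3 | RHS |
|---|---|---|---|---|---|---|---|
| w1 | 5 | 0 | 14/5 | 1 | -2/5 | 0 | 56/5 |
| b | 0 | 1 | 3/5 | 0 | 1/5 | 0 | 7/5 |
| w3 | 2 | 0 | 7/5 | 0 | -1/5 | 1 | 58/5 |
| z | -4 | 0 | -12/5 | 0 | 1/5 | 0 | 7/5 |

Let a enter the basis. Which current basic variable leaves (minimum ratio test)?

Column a entries and ratios — w1: (56/5)/5 = 56/25; b: 0 ≤ 0, skip; w3: (58/5)/2 = 29/5.
Smallest ratio is 56/25 in the row of w1, so w1 leaves.

w1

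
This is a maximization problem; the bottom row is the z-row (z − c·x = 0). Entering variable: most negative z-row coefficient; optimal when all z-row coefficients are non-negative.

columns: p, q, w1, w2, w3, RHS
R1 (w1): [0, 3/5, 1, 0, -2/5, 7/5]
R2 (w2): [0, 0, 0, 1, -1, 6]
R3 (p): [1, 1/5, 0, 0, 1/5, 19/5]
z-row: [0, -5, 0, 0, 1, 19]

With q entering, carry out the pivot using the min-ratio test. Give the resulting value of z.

92/3

Ratio test on column q — row 1: (7/5)/(3/5) = 7/3; row 2: entry 0 ≤ 0; row 3: (19/5)/(1/5) = 19. Minimum is 7/3 at row 1 (w1 leaves); pivot element 3/5.
Pivot on row 1; the z-row RHS becomes 19 − (-5)·(7/3) = 92/3.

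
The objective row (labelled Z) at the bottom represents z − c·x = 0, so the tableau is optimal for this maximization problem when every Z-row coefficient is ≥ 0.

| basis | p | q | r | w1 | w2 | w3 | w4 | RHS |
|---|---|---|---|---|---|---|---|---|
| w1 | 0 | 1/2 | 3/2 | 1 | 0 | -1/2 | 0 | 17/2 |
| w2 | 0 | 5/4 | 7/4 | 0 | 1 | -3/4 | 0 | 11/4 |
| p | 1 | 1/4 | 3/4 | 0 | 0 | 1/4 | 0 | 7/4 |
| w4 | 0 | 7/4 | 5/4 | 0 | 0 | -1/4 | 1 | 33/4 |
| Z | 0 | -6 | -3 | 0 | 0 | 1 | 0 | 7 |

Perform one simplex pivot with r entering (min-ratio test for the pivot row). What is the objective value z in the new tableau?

Ratio test on column r — row 1: (17/2)/(3/2) = 17/3; row 2: (11/4)/(7/4) = 11/7; row 3: (7/4)/(3/4) = 7/3; row 4: (33/4)/(5/4) = 33/5. Minimum is 11/7 at row 2 (w2 leaves); pivot element 7/4.
Pivot on row 2; the Z-row RHS becomes 7 − (-3)·(11/7) = 82/7.

82/7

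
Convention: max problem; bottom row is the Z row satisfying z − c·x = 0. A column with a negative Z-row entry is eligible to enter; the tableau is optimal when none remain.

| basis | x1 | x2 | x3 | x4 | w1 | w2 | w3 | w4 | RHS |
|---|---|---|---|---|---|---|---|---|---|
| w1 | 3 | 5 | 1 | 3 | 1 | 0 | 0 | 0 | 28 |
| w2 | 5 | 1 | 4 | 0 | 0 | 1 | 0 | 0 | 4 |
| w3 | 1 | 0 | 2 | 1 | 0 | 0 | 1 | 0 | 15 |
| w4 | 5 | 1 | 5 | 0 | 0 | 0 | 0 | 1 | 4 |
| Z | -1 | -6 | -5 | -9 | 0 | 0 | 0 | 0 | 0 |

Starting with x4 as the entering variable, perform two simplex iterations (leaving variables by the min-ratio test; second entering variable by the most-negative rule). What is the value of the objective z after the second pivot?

428/5

Ratio test on column x4 — row 1: 28/3 = 28/3; row 2: entry 0 ≤ 0; row 3: 15/1 = 15; row 4: entry 0 ≤ 0. Minimum is 28/3 at row 1 (w1 leaves); pivot element 3.
Pivot on row 1; the Z-row RHS becomes 0 − (-9)·(28/3) = 84.
Next entering variable (most negative Z-row entry -2): x3.
Ratio test on column x3 — row 1: (28/3)/(1/3) = 28; row 2: 4/4 = 1; row 3: (17/3)/(5/3) = 17/5; row 4: 4/5 = 4/5. Minimum is 4/5 at row 4 (w4 leaves); pivot element 5.
After the second pivot the Z-row RHS is 84 − (-2)·(4/5) = 428/5.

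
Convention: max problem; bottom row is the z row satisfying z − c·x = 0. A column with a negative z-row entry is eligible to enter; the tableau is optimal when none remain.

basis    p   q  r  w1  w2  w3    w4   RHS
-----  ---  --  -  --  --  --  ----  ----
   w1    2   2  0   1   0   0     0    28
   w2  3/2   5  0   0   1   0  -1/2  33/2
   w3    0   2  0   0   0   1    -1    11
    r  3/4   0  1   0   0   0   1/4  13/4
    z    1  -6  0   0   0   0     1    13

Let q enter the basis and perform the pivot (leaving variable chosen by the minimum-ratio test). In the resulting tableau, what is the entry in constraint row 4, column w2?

0

Ratio test on column q — row 1: 28/2 = 14; row 2: (33/2)/5 = 33/10; row 3: 11/2 = 11/2; row 4: entry 0 ≤ 0. Minimum is 33/10 at row 2 (w2 leaves); pivot element 5.
Divide row 2 by 5; eliminate column q from the other rows.
Row 4 update in column w2: 0 − 0·(1/5) = 0.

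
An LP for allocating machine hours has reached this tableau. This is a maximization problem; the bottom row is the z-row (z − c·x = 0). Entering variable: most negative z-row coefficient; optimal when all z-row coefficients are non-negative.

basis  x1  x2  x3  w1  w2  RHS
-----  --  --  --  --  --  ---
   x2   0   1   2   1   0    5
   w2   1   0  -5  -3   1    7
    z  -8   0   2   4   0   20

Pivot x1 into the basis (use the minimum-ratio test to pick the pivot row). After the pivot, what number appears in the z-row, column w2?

Ratio test on column x1 — row 1: entry 0 ≤ 0; row 2: 7/1 = 7. Minimum is 7 at row 2 (w2 leaves); pivot element 1.
Divide row 2 by 1; eliminate column x1 from the other rows.
z-row update in column w2: 0 − (-8)·1 = 8.

8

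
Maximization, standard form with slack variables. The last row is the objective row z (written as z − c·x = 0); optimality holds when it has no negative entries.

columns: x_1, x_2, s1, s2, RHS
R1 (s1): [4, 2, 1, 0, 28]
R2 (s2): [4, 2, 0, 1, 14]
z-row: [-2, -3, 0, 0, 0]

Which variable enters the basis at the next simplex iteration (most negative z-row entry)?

x_2

Negative z-row entries: x_1: -2, x_2: -3.
The most negative is -3 in column x_2, so x_2 enters.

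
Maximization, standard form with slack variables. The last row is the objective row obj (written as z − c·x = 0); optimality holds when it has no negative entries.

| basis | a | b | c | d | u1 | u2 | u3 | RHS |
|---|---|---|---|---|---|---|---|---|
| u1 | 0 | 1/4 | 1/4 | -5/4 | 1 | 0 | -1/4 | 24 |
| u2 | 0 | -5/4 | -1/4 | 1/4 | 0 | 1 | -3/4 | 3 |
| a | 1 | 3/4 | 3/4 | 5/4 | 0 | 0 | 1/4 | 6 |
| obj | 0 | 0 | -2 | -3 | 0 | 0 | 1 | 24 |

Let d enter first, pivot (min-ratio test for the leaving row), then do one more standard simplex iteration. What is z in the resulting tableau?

Ratio test on column d — row 1: entry -5/4 ≤ 0; row 2: 3/(1/4) = 12; row 3: 6/(5/4) = 24/5. Minimum is 24/5 at row 3 (a leaves); pivot element 5/4.
Pivot on row 3; the obj-row RHS becomes 24 − (-3)·(24/5) = 192/5.
Next entering variable (most negative obj-row entry -1/5): c.
Ratio test on column c — row 1: 30/1 = 30; row 2: entry -2/5 ≤ 0; row 3: (24/5)/(3/5) = 8. Minimum is 8 at row 3 (d leaves); pivot element 3/5.
After the second pivot the obj-row RHS is 192/5 − (-1/5)·8 = 40.

40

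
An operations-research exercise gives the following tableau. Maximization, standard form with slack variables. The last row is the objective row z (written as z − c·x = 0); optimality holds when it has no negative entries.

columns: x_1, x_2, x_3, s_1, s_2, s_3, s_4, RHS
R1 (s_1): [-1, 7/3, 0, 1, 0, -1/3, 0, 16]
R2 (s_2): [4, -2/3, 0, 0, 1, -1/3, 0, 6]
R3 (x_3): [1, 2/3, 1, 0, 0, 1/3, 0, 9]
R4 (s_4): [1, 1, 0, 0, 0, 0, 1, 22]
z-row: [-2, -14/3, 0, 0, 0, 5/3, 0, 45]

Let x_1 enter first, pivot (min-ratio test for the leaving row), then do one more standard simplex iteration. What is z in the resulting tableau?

1149/13

Ratio test on column x_1 — row 1: entry -1 ≤ 0; row 2: 6/4 = 3/2; row 3: 9/1 = 9; row 4: 22/1 = 22. Minimum is 3/2 at row 2 (s_2 leaves); pivot element 4.
Pivot on row 2; the z-row RHS becomes 45 − (-2)·(3/2) = 48.
Next entering variable (most negative z-row entry -5): x_2.
Ratio test on column x_2 — row 1: (35/2)/(13/6) = 105/13; row 2: entry -1/6 ≤ 0; row 3: (15/2)/(5/6) = 9; row 4: (41/2)/(7/6) = 123/7. Minimum is 105/13 at row 1 (s_1 leaves); pivot element 13/6.
After the second pivot the z-row RHS is 48 − (-5)·(105/13) = 1149/13.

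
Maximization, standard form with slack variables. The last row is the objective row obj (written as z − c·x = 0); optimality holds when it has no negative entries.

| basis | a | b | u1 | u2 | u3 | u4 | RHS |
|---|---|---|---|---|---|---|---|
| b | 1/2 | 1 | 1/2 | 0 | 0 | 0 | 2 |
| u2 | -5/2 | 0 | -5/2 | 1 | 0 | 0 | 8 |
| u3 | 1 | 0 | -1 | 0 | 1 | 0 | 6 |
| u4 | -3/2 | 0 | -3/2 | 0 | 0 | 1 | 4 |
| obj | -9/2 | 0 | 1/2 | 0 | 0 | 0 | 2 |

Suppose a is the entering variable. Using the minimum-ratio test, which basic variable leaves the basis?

b

Column a entries and ratios — b: 2/(1/2) = 4; u2: -5/2 ≤ 0, skip; u3: 6/1 = 6; u4: -3/2 ≤ 0, skip.
Smallest ratio is 4 in the row of b, so b leaves.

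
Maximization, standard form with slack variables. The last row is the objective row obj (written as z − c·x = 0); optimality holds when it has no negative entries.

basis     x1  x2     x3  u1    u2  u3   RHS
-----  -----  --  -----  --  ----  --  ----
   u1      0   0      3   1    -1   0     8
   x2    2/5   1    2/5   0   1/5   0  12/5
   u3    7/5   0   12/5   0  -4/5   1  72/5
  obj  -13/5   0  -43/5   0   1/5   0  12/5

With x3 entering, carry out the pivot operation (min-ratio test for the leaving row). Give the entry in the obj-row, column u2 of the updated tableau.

-8/3

Ratio test on column x3 — row 1: 8/3 = 8/3; row 2: (12/5)/(2/5) = 6; row 3: (72/5)/(12/5) = 6. Minimum is 8/3 at row 1 (u1 leaves); pivot element 3.
Divide row 1 by 3; eliminate column x3 from the other rows.
obj-row update in column u2: 1/5 − (-43/5)·(-1/3) = -8/3.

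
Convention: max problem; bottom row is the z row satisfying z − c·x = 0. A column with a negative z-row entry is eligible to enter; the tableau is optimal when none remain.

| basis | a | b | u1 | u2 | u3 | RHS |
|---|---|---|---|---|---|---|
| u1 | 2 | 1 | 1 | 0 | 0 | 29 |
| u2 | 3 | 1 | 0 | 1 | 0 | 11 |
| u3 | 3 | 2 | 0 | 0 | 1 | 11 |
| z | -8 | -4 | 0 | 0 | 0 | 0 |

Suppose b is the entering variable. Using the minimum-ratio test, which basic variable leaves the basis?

Column b entries and ratios — u1: 29/1 = 29; u2: 11/1 = 11; u3: 11/2 = 11/2.
Smallest ratio is 11/2 in the row of u3, so u3 leaves.

u3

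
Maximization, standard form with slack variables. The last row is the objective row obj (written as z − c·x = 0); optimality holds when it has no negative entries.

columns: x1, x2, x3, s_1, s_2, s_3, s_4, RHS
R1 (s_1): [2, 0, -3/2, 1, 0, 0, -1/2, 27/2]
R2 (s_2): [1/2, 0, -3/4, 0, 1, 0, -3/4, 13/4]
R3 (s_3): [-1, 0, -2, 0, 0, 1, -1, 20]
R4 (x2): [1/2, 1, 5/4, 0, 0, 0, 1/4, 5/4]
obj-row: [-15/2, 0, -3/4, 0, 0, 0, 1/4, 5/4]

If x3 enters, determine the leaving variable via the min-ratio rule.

Column x3 entries and ratios — s_1: -3/2 ≤ 0, skip; s_2: -3/4 ≤ 0, skip; s_3: -2 ≤ 0, skip; x2: (5/4)/(5/4) = 1.
Smallest ratio is 1 in the row of x2, so x2 leaves.

x2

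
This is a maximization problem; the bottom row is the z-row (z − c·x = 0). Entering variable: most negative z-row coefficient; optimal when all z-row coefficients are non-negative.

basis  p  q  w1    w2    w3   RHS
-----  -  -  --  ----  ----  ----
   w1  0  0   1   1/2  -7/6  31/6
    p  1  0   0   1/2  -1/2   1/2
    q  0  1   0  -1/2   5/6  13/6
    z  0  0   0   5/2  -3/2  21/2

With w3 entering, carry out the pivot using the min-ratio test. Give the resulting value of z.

Ratio test on column w3 — row 1: entry -7/6 ≤ 0; row 2: entry -1/2 ≤ 0; row 3: (13/6)/(5/6) = 13/5. Minimum is 13/5 at row 3 (q leaves); pivot element 5/6.
Pivot on row 3; the z-row RHS becomes 21/2 − (-3/2)·(13/5) = 72/5.

72/5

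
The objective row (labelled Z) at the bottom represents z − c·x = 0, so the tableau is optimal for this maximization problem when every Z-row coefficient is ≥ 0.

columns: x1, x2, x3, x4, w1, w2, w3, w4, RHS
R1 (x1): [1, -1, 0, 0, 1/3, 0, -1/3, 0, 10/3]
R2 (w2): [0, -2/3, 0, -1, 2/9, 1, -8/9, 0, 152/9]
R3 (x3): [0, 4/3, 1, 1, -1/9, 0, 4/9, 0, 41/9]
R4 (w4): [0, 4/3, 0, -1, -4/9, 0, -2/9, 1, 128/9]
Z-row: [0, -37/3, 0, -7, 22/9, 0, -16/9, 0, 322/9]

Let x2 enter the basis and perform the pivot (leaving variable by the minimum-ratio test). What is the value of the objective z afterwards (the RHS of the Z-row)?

Ratio test on column x2 — row 1: entry -1 ≤ 0; row 2: entry -2/3 ≤ 0; row 3: (41/9)/(4/3) = 41/12; row 4: (128/9)/(4/3) = 32/3. Minimum is 41/12 at row 3 (x3 leaves); pivot element 4/3.
Pivot on row 3; the Z-row RHS becomes 322/9 − (-37/3)·(41/12) = 935/12.

935/12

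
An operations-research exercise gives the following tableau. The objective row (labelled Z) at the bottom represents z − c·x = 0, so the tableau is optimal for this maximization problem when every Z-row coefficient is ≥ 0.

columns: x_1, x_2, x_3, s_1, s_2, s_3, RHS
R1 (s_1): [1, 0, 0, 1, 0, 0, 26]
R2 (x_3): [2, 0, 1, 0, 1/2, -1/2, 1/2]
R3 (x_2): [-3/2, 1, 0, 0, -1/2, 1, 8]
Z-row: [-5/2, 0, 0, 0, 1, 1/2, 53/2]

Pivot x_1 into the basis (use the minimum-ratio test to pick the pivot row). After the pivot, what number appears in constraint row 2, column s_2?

1/4

Ratio test on column x_1 — row 1: 26/1 = 26; row 2: (1/2)/2 = 1/4; row 3: entry -3/2 ≤ 0. Minimum is 1/4 at row 2 (x_3 leaves); pivot element 2.
Divide row 2 by 2; eliminate column x_1 from the other rows.
In the new row 2, the s_2 entry is the old entry divided by the pivot: (1/2)/2 = 1/4.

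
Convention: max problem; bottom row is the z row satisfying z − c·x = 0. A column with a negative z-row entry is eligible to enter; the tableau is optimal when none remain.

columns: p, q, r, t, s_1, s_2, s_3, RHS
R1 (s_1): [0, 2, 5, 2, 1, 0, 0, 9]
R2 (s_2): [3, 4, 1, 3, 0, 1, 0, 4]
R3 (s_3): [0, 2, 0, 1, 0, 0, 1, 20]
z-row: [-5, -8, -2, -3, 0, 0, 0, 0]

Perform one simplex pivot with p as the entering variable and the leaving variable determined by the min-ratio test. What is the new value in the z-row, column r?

Ratio test on column p — row 1: entry 0 ≤ 0; row 2: 4/3 = 4/3; row 3: entry 0 ≤ 0. Minimum is 4/3 at row 2 (s_2 leaves); pivot element 3.
Divide row 2 by 3; eliminate column p from the other rows.
z-row update in column r: -2 − (-5)·(1/3) = -1/3.

-1/3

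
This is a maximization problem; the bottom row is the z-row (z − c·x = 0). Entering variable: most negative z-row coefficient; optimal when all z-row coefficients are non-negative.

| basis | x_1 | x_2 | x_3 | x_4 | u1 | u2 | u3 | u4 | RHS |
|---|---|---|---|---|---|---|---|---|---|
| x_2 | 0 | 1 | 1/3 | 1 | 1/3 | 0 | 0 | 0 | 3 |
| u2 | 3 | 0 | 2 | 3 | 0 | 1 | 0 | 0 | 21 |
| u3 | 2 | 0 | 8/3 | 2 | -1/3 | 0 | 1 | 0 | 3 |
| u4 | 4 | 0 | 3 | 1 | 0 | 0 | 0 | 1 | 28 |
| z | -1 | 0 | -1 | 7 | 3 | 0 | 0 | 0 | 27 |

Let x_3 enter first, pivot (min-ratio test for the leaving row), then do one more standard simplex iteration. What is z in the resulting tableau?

Ratio test on column x_3 — row 1: 3/(1/3) = 9; row 2: 21/2 = 21/2; row 3: 3/(8/3) = 9/8; row 4: 28/3 = 28/3. Minimum is 9/8 at row 3 (u3 leaves); pivot element 8/3.
Pivot on row 3; the z-row RHS becomes 27 − (-1)·(9/8) = 225/8.
Next entering variable (most negative z-row entry -1/4): x_1.
Ratio test on column x_1 — row 1: entry -1/4 ≤ 0; row 2: (75/4)/(3/2) = 25/2; row 3: (9/8)/(3/4) = 3/2; row 4: (197/8)/(7/4) = 197/14. Minimum is 3/2 at row 3 (x_3 leaves); pivot element 3/4.
After the second pivot the z-row RHS is 225/8 − (-1/4)·(3/2) = 57/2.

57/2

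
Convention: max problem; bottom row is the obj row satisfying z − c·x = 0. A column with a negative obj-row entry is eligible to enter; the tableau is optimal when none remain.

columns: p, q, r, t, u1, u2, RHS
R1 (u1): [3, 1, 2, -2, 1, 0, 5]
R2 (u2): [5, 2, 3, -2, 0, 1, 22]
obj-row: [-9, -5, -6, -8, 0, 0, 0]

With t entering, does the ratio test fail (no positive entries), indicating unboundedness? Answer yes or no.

yes

Every constraint-row entry in column t is ≤ 0, so increasing t is unbounded.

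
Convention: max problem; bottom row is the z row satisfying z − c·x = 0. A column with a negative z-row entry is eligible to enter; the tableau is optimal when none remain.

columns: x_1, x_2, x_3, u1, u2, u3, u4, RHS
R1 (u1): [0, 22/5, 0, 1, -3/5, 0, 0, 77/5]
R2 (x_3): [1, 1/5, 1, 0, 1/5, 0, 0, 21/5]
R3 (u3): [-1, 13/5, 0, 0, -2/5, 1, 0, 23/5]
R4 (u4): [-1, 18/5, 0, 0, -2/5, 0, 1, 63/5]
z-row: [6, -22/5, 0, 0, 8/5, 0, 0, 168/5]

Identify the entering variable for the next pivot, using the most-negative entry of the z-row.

Negative z-row entries: x_2: -22/5.
The most negative is -22/5 in column x_2, so x_2 enters.

x_2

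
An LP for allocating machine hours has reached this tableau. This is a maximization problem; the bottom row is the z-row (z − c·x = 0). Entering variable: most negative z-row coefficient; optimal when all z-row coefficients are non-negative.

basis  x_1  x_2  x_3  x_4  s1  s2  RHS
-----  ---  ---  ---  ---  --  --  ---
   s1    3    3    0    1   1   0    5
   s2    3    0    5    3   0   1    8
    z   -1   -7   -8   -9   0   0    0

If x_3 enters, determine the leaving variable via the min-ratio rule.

Column x_3 entries and ratios — s1: 0 ≤ 0, skip; s2: 8/5 = 8/5.
Smallest ratio is 8/5 in the row of s2, so s2 leaves.

s2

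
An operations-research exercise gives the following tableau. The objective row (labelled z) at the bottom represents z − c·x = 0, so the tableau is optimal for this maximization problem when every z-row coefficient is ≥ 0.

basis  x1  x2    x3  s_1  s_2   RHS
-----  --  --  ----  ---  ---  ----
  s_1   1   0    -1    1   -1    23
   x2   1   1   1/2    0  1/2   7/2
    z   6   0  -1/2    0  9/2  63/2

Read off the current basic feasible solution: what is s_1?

23

s_1 is basic (row 1); its value is the RHS of that row, 23.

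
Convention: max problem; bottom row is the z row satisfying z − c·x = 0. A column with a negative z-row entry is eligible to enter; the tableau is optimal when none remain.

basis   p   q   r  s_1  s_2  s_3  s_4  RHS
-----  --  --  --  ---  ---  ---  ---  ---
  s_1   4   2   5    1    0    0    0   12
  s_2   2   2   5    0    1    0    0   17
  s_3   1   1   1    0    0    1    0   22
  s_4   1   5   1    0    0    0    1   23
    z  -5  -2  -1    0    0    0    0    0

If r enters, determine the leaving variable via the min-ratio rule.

s_1

Column r entries and ratios — s_1: 12/5 = 12/5; s_2: 17/5 = 17/5; s_3: 22/1 = 22; s_4: 23/1 = 23.
Smallest ratio is 12/5 in the row of s_1, so s_1 leaves.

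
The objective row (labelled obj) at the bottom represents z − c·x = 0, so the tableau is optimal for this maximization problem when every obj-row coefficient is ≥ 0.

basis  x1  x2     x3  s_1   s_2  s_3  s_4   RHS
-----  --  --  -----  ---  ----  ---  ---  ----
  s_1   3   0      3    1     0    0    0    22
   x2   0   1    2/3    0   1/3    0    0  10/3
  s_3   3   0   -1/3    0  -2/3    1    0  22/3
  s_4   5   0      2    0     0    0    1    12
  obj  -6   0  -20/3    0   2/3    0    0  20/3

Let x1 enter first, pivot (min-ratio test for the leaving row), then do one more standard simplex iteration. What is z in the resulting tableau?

212/5

Ratio test on column x1 — row 1: 22/3 = 22/3; row 2: entry 0 ≤ 0; row 3: (22/3)/3 = 22/9; row 4: 12/5 = 12/5. Minimum is 12/5 at row 4 (s_4 leaves); pivot element 5.
Pivot on row 4; the obj-row RHS becomes 20/3 − (-6)·(12/5) = 316/15.
Next entering variable (most negative obj-row entry -64/15): x3.
Ratio test on column x3 — row 1: (74/5)/(9/5) = 74/9; row 2: (10/3)/(2/3) = 5; row 3: entry -23/15 ≤ 0; row 4: (12/5)/(2/5) = 6. Minimum is 5 at row 2 (x2 leaves); pivot element 2/3.
After the second pivot the obj-row RHS is 316/15 − (-64/15)·5 = 212/5.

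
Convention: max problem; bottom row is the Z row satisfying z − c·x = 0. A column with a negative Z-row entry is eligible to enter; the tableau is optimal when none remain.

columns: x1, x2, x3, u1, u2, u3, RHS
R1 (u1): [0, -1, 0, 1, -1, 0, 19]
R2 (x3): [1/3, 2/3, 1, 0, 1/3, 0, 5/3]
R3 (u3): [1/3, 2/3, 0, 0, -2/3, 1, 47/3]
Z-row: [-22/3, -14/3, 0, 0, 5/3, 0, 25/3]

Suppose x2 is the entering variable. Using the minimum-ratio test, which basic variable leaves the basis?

x3

Column x2 entries and ratios — u1: -1 ≤ 0, skip; x3: (5/3)/(2/3) = 5/2; u3: (47/3)/(2/3) = 47/2.
Smallest ratio is 5/2 in the row of x3, so x3 leaves.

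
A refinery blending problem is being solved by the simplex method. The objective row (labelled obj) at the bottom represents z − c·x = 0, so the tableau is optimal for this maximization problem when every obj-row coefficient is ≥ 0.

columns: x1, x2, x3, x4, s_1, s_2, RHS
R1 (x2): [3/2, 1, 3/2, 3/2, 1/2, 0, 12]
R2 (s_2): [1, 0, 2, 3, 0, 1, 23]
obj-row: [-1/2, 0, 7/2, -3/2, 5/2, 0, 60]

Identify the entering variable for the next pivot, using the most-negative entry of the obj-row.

Negative obj-row entries: x1: -1/2, x4: -3/2.
The most negative is -3/2 in column x4, so x4 enters.

x4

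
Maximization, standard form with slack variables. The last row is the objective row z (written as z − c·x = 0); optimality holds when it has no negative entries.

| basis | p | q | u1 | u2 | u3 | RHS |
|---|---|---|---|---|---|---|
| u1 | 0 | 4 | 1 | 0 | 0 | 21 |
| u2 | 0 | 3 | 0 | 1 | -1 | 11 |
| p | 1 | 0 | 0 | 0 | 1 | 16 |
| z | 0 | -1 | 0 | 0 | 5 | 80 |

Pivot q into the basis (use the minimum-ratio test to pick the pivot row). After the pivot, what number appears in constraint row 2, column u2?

Ratio test on column q — row 1: 21/4 = 21/4; row 2: 11/3 = 11/3; row 3: entry 0 ≤ 0. Minimum is 11/3 at row 2 (u2 leaves); pivot element 3.
Divide row 2 by 3; eliminate column q from the other rows.
In the new row 2, the u2 entry is the old entry divided by the pivot: 1/3 = 1/3.

1/3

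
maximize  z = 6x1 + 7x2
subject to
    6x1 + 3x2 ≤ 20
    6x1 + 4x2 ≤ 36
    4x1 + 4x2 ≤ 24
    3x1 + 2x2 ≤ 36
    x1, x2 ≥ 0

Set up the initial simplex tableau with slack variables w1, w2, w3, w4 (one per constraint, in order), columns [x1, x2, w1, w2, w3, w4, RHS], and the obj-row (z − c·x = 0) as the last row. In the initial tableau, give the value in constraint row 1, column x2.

3

Constraint 1 has coefficient 3 on x2.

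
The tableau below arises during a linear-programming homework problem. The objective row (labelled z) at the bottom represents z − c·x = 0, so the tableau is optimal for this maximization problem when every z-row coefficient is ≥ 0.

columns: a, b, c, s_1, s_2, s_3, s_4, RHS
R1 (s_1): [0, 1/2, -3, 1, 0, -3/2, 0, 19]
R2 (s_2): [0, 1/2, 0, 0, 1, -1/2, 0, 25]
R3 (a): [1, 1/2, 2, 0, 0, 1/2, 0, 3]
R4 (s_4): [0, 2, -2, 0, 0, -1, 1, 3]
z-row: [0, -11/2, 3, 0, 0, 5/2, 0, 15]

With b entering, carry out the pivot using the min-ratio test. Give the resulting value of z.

Ratio test on column b — row 1: 19/(1/2) = 38; row 2: 25/(1/2) = 50; row 3: 3/(1/2) = 6; row 4: 3/2 = 3/2. Minimum is 3/2 at row 4 (s_4 leaves); pivot element 2.
Pivot on row 4; the z-row RHS becomes 15 − (-11/2)·(3/2) = 93/4.

93/4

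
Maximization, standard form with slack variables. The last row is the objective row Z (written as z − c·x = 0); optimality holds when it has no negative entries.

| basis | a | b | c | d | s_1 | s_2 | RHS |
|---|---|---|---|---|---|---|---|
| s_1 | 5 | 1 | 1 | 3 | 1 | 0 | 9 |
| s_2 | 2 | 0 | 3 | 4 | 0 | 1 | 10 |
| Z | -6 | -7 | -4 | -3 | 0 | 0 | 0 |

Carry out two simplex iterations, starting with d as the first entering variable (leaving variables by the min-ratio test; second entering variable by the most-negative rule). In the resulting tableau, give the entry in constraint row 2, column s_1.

Ratio test on column d — row 1: 9/3 = 3; row 2: 10/4 = 5/2. Minimum is 5/2 at row 2 (s_2 leaves); pivot element 4.
Divide row 2 by 4; eliminate column d from the other rows.
Second iteration: most negative Z-row entry is -7 in column b, so b enters.
Ratio test on column b — row 1: (3/2)/1 = 3/2; row 2: entry 0 ≤ 0. Minimum is 3/2 at row 1 (s_1 leaves); pivot element 1.
Divide row 1 by 1; eliminate column b from the other rows.
After both pivots, the entry at constraint row 2, column s_1 is 0.

0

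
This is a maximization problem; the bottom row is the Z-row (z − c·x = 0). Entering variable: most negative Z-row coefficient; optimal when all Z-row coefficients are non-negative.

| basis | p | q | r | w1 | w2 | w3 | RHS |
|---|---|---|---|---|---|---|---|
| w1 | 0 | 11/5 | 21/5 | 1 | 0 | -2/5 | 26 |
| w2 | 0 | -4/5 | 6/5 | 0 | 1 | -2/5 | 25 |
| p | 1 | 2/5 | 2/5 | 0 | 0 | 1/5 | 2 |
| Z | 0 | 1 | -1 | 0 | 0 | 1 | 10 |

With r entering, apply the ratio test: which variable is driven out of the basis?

Column r entries and ratios — w1: 26/(21/5) = 130/21; w2: 25/(6/5) = 125/6; p: 2/(2/5) = 5.
Smallest ratio is 5 in the row of p, so p leaves.

p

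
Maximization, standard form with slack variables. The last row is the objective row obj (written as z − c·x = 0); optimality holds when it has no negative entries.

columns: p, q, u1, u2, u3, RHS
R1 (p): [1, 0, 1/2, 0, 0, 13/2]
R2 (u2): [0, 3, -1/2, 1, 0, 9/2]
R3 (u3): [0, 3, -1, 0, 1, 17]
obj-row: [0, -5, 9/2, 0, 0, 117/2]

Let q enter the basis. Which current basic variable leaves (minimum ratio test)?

u2

Column q entries and ratios — p: 0 ≤ 0, skip; u2: (9/2)/3 = 3/2; u3: 17/3 = 17/3.
Smallest ratio is 3/2 in the row of u2, so u2 leaves.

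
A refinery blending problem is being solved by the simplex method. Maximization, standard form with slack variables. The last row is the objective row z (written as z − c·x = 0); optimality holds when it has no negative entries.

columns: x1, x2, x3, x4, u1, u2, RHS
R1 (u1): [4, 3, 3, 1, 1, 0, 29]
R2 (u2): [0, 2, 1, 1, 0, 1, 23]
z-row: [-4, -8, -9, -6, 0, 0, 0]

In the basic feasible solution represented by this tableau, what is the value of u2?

23

u2 is basic (row 2); its value is the RHS of that row, 23.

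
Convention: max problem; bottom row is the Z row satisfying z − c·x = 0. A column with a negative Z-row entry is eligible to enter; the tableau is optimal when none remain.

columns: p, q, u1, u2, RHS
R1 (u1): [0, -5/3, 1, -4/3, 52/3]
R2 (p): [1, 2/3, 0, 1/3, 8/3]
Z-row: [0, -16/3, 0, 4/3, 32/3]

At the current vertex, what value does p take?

8/3

p is basic (row 2); its value is the RHS of that row, 8/3.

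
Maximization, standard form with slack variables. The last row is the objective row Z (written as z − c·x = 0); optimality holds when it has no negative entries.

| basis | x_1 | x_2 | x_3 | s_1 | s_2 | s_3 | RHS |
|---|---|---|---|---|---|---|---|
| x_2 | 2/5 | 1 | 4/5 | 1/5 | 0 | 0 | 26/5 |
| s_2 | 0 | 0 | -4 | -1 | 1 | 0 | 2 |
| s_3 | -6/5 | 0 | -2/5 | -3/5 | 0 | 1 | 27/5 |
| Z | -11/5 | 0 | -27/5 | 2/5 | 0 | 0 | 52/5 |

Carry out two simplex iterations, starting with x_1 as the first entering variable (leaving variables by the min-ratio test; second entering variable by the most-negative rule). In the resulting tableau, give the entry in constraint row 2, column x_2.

Ratio test on column x_1 — row 1: (26/5)/(2/5) = 13; row 2: entry 0 ≤ 0; row 3: entry -6/5 ≤ 0. Minimum is 13 at row 1 (x_2 leaves); pivot element 2/5.
Divide row 1 by 2/5; eliminate column x_1 from the other rows.
Second iteration: most negative Z-row entry is -1 in column x_3, so x_3 enters.
Ratio test on column x_3 — row 1: 13/2 = 13/2; row 2: entry -4 ≤ 0; row 3: 21/2 = 21/2. Minimum is 13/2 at row 1 (x_1 leaves); pivot element 2.
Divide row 1 by 2; eliminate column x_3 from the other rows.
After both pivots, the entry at constraint row 2, column x_2 is 5.

5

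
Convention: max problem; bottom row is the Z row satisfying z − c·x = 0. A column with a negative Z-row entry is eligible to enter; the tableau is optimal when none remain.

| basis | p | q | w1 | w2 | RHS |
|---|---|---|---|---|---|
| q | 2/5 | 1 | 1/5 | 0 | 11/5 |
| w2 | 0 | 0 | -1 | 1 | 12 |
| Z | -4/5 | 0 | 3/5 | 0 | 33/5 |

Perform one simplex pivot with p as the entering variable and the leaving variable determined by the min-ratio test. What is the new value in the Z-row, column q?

Ratio test on column p — row 1: (11/5)/(2/5) = 11/2; row 2: entry 0 ≤ 0. Minimum is 11/2 at row 1 (q leaves); pivot element 2/5.
Divide row 1 by 2/5; eliminate column p from the other rows.
Z-row update in column q: 0 − (-4/5)·(5/2) = 2.

2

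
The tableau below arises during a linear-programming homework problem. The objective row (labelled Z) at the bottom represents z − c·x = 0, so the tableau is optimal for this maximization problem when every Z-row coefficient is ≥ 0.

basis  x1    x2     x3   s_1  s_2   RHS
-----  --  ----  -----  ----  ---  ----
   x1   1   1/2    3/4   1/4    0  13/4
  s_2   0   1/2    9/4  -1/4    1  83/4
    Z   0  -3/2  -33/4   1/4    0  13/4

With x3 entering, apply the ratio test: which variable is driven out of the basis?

x1

Column x3 entries and ratios — x1: (13/4)/(3/4) = 13/3; s_2: (83/4)/(9/4) = 83/9.
Smallest ratio is 13/3 in the row of x1, so x1 leaves.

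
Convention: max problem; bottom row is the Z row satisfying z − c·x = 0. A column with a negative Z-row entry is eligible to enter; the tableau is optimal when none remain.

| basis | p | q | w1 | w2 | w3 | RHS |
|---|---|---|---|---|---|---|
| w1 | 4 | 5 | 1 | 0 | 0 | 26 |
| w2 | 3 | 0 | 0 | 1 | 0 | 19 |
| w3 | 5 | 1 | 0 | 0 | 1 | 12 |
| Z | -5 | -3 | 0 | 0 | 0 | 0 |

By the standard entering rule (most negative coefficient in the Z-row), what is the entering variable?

Negative Z-row entries: p: -5, q: -3.
The most negative is -5 in column p, so p enters.

p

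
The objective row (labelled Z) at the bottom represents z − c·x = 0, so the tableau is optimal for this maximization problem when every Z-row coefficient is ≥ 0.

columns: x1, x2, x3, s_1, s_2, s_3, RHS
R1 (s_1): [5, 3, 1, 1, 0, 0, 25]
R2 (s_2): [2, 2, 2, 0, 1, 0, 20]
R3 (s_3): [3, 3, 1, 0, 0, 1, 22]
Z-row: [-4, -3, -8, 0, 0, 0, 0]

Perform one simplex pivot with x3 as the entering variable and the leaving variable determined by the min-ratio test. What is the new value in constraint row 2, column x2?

Ratio test on column x3 — row 1: 25/1 = 25; row 2: 20/2 = 10; row 3: 22/1 = 22. Minimum is 10 at row 2 (s_2 leaves); pivot element 2.
Divide row 2 by 2; eliminate column x3 from the other rows.
In the new row 2, the x2 entry is the old entry divided by the pivot: 2/2 = 1.

1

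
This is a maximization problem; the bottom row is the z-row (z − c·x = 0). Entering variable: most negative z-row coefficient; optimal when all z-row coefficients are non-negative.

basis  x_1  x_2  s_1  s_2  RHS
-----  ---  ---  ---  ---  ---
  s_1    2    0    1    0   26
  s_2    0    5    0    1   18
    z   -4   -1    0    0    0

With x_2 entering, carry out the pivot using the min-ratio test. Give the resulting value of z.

18/5

Ratio test on column x_2 — row 1: entry 0 ≤ 0; row 2: 18/5 = 18/5. Minimum is 18/5 at row 2 (s_2 leaves); pivot element 5.
Pivot on row 2; the z-row RHS becomes 0 − (-1)·(18/5) = 18/5.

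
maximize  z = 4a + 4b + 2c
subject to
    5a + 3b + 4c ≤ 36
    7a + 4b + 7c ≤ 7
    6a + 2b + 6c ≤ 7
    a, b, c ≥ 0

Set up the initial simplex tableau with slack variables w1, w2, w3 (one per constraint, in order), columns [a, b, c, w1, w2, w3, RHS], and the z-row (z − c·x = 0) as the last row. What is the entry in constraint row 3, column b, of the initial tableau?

Constraint 3 has coefficient 2 on b.

2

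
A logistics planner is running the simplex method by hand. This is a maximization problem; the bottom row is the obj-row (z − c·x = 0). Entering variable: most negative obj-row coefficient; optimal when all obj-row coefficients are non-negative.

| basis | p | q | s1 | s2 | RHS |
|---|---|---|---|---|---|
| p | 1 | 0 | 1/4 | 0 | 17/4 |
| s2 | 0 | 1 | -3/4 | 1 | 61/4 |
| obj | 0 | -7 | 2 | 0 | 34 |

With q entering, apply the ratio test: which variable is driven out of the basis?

Column q entries and ratios — p: 0 ≤ 0, skip; s2: (61/4)/1 = 61/4.
Smallest ratio is 61/4 in the row of s2, so s2 leaves.

s2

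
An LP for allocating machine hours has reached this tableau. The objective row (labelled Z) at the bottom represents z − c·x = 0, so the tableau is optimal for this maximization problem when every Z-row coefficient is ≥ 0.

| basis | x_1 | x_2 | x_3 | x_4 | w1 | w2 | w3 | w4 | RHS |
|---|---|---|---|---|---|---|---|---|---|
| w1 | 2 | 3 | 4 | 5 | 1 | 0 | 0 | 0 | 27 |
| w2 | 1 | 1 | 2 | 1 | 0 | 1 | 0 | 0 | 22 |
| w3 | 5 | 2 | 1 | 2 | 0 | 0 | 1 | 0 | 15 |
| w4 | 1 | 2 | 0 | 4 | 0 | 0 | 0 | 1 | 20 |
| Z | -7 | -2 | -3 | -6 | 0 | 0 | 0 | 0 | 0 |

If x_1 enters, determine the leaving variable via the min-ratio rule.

Column x_1 entries and ratios — w1: 27/2 = 27/2; w2: 22/1 = 22; w3: 15/5 = 3; w4: 20/1 = 20.
Smallest ratio is 3 in the row of w3, so w3 leaves.

w3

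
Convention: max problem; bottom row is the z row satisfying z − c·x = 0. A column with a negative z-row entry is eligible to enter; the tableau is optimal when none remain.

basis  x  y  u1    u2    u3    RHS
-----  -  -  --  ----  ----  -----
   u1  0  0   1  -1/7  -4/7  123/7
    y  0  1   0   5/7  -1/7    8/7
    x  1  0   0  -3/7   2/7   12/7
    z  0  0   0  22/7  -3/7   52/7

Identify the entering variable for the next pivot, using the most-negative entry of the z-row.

Negative z-row entries: u3: -3/7.
The most negative is -3/7 in column u3, so u3 enters.

u3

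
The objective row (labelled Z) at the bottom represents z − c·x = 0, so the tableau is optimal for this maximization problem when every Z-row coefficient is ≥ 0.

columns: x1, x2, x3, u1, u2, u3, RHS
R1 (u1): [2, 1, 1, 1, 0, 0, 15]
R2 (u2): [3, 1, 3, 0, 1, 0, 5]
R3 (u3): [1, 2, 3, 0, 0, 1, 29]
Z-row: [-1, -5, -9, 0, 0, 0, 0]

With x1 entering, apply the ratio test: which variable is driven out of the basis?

Column x1 entries and ratios — u1: 15/2 = 15/2; u2: 5/3 = 5/3; u3: 29/1 = 29.
Smallest ratio is 5/3 in the row of u2, so u2 leaves.

u2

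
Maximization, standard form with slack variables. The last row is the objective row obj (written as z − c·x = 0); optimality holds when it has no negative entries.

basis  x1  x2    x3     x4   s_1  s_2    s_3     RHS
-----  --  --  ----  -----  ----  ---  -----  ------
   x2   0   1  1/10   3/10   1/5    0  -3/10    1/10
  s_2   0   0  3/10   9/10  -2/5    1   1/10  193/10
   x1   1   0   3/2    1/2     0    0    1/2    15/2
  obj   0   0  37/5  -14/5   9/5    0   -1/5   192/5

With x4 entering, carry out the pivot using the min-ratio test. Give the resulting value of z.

118/3

Ratio test on column x4 — row 1: (1/10)/(3/10) = 1/3; row 2: (193/10)/(9/10) = 193/9; row 3: (15/2)/(1/2) = 15. Minimum is 1/3 at row 1 (x2 leaves); pivot element 3/10.
Pivot on row 1; the obj-row RHS becomes 192/5 − (-14/5)·(1/3) = 118/3.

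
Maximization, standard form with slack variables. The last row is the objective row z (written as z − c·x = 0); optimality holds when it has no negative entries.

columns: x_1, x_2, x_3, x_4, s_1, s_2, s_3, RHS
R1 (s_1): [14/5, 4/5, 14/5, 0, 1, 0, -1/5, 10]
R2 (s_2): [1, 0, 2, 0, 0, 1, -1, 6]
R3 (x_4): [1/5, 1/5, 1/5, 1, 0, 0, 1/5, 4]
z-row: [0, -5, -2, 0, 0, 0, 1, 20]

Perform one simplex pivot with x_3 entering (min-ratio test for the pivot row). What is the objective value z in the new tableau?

Ratio test on column x_3 — row 1: 10/(14/5) = 25/7; row 2: 6/2 = 3; row 3: 4/(1/5) = 20. Minimum is 3 at row 2 (s_2 leaves); pivot element 2.
Pivot on row 2; the z-row RHS becomes 20 − (-2)·3 = 26.

26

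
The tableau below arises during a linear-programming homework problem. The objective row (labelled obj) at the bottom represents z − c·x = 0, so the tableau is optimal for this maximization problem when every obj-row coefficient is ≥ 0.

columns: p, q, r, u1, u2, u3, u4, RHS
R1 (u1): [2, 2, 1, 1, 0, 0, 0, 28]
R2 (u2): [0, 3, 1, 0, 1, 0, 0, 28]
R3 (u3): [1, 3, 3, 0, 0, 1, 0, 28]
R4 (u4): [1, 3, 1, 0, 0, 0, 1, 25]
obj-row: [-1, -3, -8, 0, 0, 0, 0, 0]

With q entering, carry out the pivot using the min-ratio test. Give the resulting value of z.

25

Ratio test on column q — row 1: 28/2 = 14; row 2: 28/3 = 28/3; row 3: 28/3 = 28/3; row 4: 25/3 = 25/3. Minimum is 25/3 at row 4 (u4 leaves); pivot element 3.
Pivot on row 4; the obj-row RHS becomes 0 − (-3)·(25/3) = 25.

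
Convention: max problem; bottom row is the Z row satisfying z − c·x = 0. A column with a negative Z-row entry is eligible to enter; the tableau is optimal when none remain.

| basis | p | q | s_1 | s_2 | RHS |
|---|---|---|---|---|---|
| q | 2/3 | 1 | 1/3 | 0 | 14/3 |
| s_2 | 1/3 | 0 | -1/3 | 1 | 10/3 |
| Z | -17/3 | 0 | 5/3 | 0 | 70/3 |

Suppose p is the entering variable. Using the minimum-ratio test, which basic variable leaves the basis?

q

Column p entries and ratios — q: (14/3)/(2/3) = 7; s_2: (10/3)/(1/3) = 10.
Smallest ratio is 7 in the row of q, so q leaves.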